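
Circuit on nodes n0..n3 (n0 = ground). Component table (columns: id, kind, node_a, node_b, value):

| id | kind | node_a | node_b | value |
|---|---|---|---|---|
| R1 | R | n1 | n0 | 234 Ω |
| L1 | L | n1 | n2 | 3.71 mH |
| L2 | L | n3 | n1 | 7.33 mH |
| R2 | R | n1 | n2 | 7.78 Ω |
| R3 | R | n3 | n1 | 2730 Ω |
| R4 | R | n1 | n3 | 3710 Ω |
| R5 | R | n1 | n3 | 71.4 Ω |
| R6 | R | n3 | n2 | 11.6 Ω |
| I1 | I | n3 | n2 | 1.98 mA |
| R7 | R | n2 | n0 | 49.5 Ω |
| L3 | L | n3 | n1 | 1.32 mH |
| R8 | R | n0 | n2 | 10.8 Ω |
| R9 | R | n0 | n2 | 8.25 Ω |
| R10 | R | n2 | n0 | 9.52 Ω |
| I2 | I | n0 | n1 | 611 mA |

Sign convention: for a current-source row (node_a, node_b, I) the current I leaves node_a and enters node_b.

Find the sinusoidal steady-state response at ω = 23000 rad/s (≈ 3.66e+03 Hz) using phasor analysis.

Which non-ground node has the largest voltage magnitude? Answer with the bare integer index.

Apply KCL at each of the 3 non-ground nodes and solve the resulting linear system.
Node n1: branches {R1, L1, L2, R2, R3, R4, R5, L3, I2} → V_1 = 5.423+0.8614j
Node n2: branches {L1, R2, R6, I1, R7, R8, R9, R10} → V_2 = 1.734-0.01086j
Node n3: branches {L2, R3, R4, R5, R6, I1, L3} → V_3 = 2.910-0.8526j

1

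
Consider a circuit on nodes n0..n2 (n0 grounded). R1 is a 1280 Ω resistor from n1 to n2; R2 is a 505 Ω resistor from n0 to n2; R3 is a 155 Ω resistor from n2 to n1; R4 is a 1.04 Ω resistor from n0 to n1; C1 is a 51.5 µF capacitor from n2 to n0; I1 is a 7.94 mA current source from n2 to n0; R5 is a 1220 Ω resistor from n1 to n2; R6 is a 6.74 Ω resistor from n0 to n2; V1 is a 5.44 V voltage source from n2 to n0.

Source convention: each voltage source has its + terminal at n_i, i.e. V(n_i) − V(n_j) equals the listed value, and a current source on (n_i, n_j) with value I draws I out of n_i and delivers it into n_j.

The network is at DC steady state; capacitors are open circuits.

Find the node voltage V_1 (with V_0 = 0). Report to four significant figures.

MNA unknowns: 2 node voltages V₁..V_2 plus 1 source current (V1)
R1: Y=0.0007813 on G[1,2]
R2: Y=0.001980 on G[0,2]
R3: Y=0.006452 on G[2,1]
R4: Y=0.9615 on G[0,1]
C1: Y=0.000 on G[2,0]
I1: z[2]−=0.00794, z[0]+=0.00794
R5: Y=0.0008197 on G[1,2]
R6: Y=0.1484 on G[0,2]
V1: row V2−V0=5.44, i_V1 at 2,0
solve → V1=0.04518, V2=5.440
aux → i_V1=-0.8693

0.04518 V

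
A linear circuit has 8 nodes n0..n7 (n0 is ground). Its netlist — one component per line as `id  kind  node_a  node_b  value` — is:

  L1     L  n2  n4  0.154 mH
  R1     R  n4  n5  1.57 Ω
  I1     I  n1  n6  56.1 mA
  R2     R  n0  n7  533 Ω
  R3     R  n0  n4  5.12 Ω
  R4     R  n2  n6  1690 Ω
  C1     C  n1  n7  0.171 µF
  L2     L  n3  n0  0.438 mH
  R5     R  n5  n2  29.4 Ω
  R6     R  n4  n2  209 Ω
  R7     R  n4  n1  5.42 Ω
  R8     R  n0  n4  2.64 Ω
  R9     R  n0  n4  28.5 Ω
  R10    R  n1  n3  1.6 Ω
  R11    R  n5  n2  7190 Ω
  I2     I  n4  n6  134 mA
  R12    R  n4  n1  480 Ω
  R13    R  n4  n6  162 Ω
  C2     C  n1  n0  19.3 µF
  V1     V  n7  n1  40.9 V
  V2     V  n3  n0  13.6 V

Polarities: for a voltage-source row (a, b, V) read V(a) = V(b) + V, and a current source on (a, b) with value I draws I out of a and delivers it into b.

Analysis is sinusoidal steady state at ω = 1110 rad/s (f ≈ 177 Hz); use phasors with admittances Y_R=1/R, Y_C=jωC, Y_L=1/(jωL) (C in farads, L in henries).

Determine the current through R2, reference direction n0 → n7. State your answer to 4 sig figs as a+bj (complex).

-0.09715+0.0005681j A

MNA unknowns: 7 node voltages V₁..V_7 plus 2 source currents (V1, V2)
L1: Y=0.000-5.850j on G[2,4]
R1: Y=0.6369+0.000j on G[4,5]
I1: z[1]−=0.0561, z[6]+=0.0561
R2: Y=0.001876+0.000j on G[0,7]
R3: Y=0.1953+0.000j on G[0,4]
R4: Y=0.0005917+0.000j on G[2,6]
C1: Y=0.000+0.0001898j on G[1,7]
L2: Y=0.000-2.057j on G[3,0]
R5: Y=0.03401+0.000j on G[5,2]
R6: Y=0.004785+0.000j on G[4,2]
R7: Y=0.1845+0.000j on G[4,1]
R8: Y=0.3788+0.000j on G[0,4]
R9: Y=0.03509+0.000j on G[0,4]
R10: Y=0.6250+0.000j on G[1,3]
R11: Y=0.0001391+0.000j on G[5,2]
I2: z[4]−=0.134, z[6]+=0.134
R12: Y=0.002083+0.000j on G[4,1]
R13: Y=0.006173+0.000j on G[4,6]
C2: Y=0.000+0.02142j on G[1,0]
V1: row V7−V1=40.9, i_V1 at 7,1
V2: row V3−V0=13.6, i_V2 at 3,0
solve → V1=10.88-0.3028j, V2=2.621-0.06815j, V3=13.60+0.000j, V4=2.621-0.07100j, V5=2.621-0.07085j, V6=30.72-0.07075j, V7=51.78-0.3028j
aux → i_V1=-0.09715-0.007195j, i_V2=-1.701+27.78j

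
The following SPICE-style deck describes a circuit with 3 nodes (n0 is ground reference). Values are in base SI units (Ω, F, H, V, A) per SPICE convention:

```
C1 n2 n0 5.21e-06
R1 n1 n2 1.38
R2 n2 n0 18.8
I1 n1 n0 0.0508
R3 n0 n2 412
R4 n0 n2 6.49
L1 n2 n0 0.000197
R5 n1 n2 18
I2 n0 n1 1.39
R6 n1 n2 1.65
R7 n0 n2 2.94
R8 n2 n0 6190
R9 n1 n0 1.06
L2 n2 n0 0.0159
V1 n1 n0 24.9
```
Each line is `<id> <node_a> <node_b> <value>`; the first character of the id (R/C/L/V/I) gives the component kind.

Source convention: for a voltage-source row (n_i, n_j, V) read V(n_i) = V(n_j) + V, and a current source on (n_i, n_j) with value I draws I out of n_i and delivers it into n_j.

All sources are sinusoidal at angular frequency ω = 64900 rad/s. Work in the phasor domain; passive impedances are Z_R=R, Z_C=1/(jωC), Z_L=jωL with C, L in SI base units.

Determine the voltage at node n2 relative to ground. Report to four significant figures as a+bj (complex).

Element admittances at ω=64900 rad/s:
  Y(C1) = 0.000+0.3381j S between n2,n0
  Y(R1) = 0.7246+0.000j S between n1,n2
  Y(R2) = 0.05319+0.000j S between n2,n0
  I1: injects 0.0508 A into n0 (from n1)
  Y(R3) = 0.002427+0.000j S between n0,n2
  Y(R4) = 0.1541+0.000j S between n0,n2
  Y(L1) = 0.000-0.07821j S between n2,n0
  Y(R5) = 0.05556+0.000j S between n1,n2
  I2: injects 1.39 A into n1 (from n0)
  Y(R6) = 0.6061+0.000j S between n1,n2
  Y(R7) = 0.3401+0.000j S between n0,n2
  Y(R8) = 0.0001616+0.000j S between n2,n0
  Y(R9) = 0.9434+0.000j S between n1,n0
  Y(L2) = 0.000-0.0009691j S between n2,n0
  V1: constraint V(n1)−V(n0) = 24.9
Assemble and solve the 3×3 MNA system:
  V(n1)=24.90+0.000j  V(n2)=17.51-2.342j
  i(V1)=-32.39-3.247j

17.51-2.342j V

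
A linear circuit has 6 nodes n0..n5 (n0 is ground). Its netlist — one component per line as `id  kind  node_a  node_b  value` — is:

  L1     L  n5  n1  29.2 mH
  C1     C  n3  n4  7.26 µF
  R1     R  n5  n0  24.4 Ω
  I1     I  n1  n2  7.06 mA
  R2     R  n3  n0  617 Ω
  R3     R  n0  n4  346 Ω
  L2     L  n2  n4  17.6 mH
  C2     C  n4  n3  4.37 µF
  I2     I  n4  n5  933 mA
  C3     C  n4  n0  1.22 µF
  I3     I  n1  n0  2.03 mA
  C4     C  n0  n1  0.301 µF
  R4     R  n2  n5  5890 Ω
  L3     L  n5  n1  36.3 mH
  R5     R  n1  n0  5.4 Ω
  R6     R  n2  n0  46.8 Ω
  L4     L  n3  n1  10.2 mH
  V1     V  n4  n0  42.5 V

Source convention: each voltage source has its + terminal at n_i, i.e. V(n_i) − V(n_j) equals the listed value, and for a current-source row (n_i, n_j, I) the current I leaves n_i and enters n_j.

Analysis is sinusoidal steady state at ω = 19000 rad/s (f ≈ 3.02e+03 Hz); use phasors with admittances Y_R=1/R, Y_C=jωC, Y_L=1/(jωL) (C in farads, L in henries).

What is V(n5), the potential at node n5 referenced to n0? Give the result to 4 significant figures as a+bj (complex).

22.41+1.746j V

Element admittances at ω=19000 rad/s:
  Y(L1) = 0.000-0.001802j S between n5,n1
  Y(C1) = 0.000+0.1379j S between n3,n4
  Y(R1) = 0.04098+0.000j S between n5,n0
  I1: injects 0.00706 A into n2 (from n1)
  Y(R2) = 0.001621+0.000j S between n3,n0
  Y(R3) = 0.002890+0.000j S between n0,n4
  Y(L2) = 0.000-0.002990j S between n2,n4
  Y(C2) = 0.000+0.08303j S between n4,n3
  I2: injects 0.933 A into n5 (from n4)
  Y(C3) = 0.000+0.02318j S between n4,n0
  I3: injects 0.00203 A into n0 (from n1)
  Y(C4) = 0.000+0.005719j S between n0,n1
  Y(R4) = 0.0001698+0.000j S between n2,n5
  Y(L3) = 0.000-0.001450j S between n5,n1
  Y(R5) = 0.1852+0.000j S between n1,n0
  Y(R6) = 0.02137+0.000j S between n2,n0
  Y(L4) = 0.000-0.005160j S between n3,n1
  V1: constraint V(n4)−V(n0) = 42.5
Assemble and solve the 6×6 MNA system:
  V(n1)=0.01512-1.606j  V(n2)=1.297-5.707j  V(n3)=43.51+0.3652j  V(n4)=42.50+0.000j  V(n5)=22.41+1.746j
  i(V1)=-1.154-0.6381j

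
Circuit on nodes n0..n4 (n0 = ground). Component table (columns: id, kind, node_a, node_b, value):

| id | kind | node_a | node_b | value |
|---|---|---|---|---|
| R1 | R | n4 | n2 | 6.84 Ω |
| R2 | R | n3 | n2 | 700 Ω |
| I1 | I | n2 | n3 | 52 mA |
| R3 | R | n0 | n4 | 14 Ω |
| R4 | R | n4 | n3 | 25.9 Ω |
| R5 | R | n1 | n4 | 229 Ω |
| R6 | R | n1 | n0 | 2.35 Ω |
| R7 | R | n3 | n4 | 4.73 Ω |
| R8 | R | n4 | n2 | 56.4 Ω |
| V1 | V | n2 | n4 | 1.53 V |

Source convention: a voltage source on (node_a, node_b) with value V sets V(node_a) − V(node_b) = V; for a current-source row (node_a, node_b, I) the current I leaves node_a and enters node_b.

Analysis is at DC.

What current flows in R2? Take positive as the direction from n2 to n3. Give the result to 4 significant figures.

Element admittances at DC:
  Y(R1) = 0.1462 S between n4,n2
  Y(R2) = 0.001429 S between n3,n2
  I1: injects 0.052 A into n3 (from n2)
  Y(R3) = 0.07143 S between n0,n4
  Y(R4) = 0.03861 S between n4,n3
  Y(R5) = 0.004367 S between n1,n4
  Y(R6) = 0.4255 S between n1,n0
  Y(R7) = 0.2114 S between n3,n4
  Y(R8) = 0.01773 S between n4,n2
  V1: constraint V(n2)−V(n4) = 1.53
Assemble and solve the 5×5 MNA system:
  V(n1)=0.000  V(n2)=1.530  V(n3)=0.2155  V(n4)=0.000
  i(V1)=-0.3047

0.001878 A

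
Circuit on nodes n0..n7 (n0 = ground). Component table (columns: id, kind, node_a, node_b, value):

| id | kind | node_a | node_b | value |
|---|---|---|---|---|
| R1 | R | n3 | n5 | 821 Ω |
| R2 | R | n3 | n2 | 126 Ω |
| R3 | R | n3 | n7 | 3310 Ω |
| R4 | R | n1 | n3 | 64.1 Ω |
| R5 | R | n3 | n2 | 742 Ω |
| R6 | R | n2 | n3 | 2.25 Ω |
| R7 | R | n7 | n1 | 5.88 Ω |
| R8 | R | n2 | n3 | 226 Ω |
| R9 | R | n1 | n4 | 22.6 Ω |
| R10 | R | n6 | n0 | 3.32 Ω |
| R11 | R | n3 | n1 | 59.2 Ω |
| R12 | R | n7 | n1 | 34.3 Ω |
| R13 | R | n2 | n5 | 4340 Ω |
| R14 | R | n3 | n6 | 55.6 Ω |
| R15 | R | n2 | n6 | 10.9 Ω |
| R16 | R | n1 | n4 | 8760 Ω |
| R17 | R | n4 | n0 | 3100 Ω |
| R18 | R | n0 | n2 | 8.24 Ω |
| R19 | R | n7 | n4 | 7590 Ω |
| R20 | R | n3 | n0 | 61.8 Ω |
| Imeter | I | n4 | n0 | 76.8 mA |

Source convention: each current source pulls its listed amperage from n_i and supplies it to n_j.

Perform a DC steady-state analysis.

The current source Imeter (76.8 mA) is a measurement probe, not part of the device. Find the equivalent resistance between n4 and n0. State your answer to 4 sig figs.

MNA unknowns: 7 node voltages V₁..V_7
R1: Y=0.001218 on G[3,5]
R2: Y=0.007937 on G[3,2]
R3: Y=0.0003021 on G[3,7]
R4: Y=0.01560 on G[1,3]
R5: Y=0.001348 on G[3,2]
R6: Y=0.4444 on G[2,3]
R7: Y=0.1701 on G[7,1]
R8: Y=0.004425 on G[2,3]
R9: Y=0.04425 on G[1,4]
R10: Y=0.3012 on G[6,0]
R11: Y=0.01689 on G[3,1]
R12: Y=0.02915 on G[7,1]
R13: Y=0.0002304 on G[2,5]
R14: Y=0.01799 on G[3,6]
R15: Y=0.09174 on G[2,6]
R16: Y=0.0001142 on G[1,4]
R17: Y=0.0003226 on G[4,0]
R18: Y=0.1214 on G[0,2]
R19: Y=0.0001318 on G[7,4]
R20: Y=0.01618 on G[3,0]
Imeter: z[4]−=0.0768, z[0]+=0.0768
solve → V1=-2.759, V2=-0.3277, V3=-0.4614, V4=-4.453, V5=-0.4402, V6=-0.09337, V7=-2.757

R_eq = 57.99 Ω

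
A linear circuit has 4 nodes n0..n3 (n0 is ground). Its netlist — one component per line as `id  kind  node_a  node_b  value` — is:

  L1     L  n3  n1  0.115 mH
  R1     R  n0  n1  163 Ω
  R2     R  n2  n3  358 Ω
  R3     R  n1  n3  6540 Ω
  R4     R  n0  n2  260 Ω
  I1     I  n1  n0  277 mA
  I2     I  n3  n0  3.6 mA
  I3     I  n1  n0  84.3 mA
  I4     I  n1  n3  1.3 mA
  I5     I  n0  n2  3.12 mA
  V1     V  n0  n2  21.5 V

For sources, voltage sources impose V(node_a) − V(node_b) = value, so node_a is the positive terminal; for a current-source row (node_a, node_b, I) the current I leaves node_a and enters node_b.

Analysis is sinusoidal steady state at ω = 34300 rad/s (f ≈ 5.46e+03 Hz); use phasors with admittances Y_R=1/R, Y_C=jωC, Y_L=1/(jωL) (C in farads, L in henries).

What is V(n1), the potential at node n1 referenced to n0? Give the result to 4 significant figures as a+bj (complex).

-47.60-0.08711j V

Apply KCL at each of the 3 non-ground nodes and solve the resulting linear system.
Node n1: branches {L1, R1, R3, I1, I3, I4} → V_1 = -47.60-0.08711j
Node n2: branches {R2, R4, I5, V1} → V_2 = -21.50+0.000j
Node n3: branches {L1, R2, R3, I2, I4} → V_3 = -47.60+0.1913j
Source currents: i(V1)=-0.01292-0.0005344j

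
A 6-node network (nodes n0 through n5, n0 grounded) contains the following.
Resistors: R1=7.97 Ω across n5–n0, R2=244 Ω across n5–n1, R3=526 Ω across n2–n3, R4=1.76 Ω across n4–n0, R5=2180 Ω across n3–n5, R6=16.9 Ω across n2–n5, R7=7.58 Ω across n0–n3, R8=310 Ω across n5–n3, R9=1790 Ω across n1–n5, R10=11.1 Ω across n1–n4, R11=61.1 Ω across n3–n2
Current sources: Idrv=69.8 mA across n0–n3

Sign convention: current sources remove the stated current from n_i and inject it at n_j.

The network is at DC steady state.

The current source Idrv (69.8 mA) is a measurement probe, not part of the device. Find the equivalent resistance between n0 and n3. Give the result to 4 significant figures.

Apply KCL at each of the 5 non-ground nodes and solve the resulting linear system.
Node n1: branches {R2, R9, R10} → V_1 = 0.003199
Node n2: branches {R3, R6, R11} → V_2 = 0.1549
Node n3: branches {R3, R5, R7, R8, R11, Idrv} → V_3 = 0.4734
Node n4: branches {R4, R10} → V_4 = 0.0004378
Node n5: branches {R1, R2, R5, R6, R8, R9} → V_5 = 0.05662

R_eq = 6.782 Ω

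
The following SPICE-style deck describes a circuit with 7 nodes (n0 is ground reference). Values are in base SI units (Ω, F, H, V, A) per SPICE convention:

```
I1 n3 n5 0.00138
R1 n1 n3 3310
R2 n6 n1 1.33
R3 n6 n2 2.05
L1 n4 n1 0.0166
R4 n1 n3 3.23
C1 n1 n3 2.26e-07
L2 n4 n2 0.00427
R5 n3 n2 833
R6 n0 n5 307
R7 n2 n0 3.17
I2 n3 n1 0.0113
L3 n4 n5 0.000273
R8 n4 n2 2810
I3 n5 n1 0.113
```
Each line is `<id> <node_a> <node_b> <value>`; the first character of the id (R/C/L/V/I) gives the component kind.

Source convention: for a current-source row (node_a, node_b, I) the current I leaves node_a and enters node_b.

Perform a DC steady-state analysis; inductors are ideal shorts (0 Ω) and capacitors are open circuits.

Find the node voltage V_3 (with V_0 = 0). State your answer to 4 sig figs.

-0.04076 V

Element admittances at DC:
  I1: injects 0.00138 A into n5 (from n3)
  Y(R1) = 0.0003021 S between n1,n3
  Y(R2) = 0.7519 S between n6,n1
  Y(R3) = 0.4878 S between n6,n2
  L1: short n4↔n1 (DC inductor)
  Y(R4) = 0.3096 S between n1,n3
  Y(C1) = 0.000 S between n1,n3
  L2: short n4↔n2 (DC inductor)
  Y(R5) = 0.001200 S between n3,n2
  Y(R6) = 0.003257 S between n0,n5
  Y(R7) = 0.3155 S between n2,n0
  I2: injects 0.0113 A into n1 (from n3)
  L3: short n4↔n5 (DC inductor)
  Y(R8) = 0.0003559 S between n4,n2
  I3: injects 0.113 A into n1 (from n5)
Assemble and solve the 9×9 MNA system:
  V(n1)=0.000  V(n2)=0.000  V(n3)=-0.04076  V(n4)=0.000  V(n5)=0.000  V(n6)=0.000
  i(L1)=-0.1117  i(L2)=4.893e-05  i(L3)=0.1116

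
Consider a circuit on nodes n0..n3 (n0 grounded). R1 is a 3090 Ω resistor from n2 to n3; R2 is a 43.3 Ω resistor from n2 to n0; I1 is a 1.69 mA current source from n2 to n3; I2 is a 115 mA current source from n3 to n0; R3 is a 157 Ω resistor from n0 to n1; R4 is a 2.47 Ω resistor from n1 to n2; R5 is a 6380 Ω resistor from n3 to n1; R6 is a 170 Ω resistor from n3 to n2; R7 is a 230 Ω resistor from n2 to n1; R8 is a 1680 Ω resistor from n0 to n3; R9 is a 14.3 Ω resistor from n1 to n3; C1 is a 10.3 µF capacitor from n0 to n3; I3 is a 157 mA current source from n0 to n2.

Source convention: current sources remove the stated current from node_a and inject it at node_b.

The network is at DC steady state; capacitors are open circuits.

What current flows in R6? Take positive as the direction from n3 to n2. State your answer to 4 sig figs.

-0.01018 A

MNA unknowns: 3 node voltages V₁..V_3
R1: Y=0.0003236 on G[2,3]
R2: Y=0.02309 on G[2,0]
I1: z[2]−=0.00169, z[3]+=0.00169
I2: z[3]−=0.115, z[0]+=0.115
R3: Y=0.006369 on G[0,1]
R4: Y=0.4049 on G[1,2]
R5: Y=0.0001567 on G[3,1]
R6: Y=0.005882 on G[3,2]
R7: Y=0.004348 on G[2,1]
R8: Y=0.0005952 on G[0,3]
R9: Y=0.06993 on G[1,3]
C1: Y=0.000 on G[0,3]
I3: z[0]−=0.157, z[2]+=0.157
solve → V1=1.219, V2=1.489, V3=-0.2421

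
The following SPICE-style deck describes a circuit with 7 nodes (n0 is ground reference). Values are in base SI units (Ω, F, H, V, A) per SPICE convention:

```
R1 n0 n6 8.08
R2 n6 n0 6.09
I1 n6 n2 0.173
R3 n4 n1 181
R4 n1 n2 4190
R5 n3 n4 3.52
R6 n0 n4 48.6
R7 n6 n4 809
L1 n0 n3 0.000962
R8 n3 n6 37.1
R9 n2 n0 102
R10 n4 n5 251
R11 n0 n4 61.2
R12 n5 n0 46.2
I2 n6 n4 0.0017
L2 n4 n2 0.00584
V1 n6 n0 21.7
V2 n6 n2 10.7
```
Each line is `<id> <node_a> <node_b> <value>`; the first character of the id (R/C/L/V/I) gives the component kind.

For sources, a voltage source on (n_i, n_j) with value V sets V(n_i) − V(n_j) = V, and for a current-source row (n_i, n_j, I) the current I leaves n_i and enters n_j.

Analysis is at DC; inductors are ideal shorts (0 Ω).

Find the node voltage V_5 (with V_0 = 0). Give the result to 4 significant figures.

1.710 V

Element admittances at DC:
  Y(R1) = 0.1238 S between n0,n6
  Y(R2) = 0.1642 S between n6,n0
  I1: injects 0.173 A into n2 (from n6)
  Y(R3) = 0.005525 S between n4,n1
  Y(R4) = 0.0002387 S between n1,n2
  Y(R5) = 0.2841 S between n3,n4
  Y(R6) = 0.02058 S between n0,n4
  Y(R7) = 0.001236 S between n6,n4
  L1: short n0↔n3 (DC inductor)
  Y(R8) = 0.02695 S between n3,n6
  Y(R9) = 0.009804 S between n2,n0
  Y(R10) = 0.003984 S between n4,n5
  Y(R11) = 0.01634 S between n0,n4
  Y(R12) = 0.02165 S between n5,n0
  I2: injects 0.0017 A into n4 (from n6)
  L2: short n4↔n2 (DC inductor)
  V1: constraint V(n6)−V(n0) = 21.7
  V2: constraint V(n6)−V(n2) = 10.7
Assemble and solve the 10×10 MNA system:
  V(n1)=11.00  V(n2)=11.00  V(n3)=0.000  V(n4)=11.00  V(n5)=1.710  V(n6)=21.70
  i(L1)=-3.710  i(L2)=-3.553  i(V1)=-10.51  i(V2)=3.488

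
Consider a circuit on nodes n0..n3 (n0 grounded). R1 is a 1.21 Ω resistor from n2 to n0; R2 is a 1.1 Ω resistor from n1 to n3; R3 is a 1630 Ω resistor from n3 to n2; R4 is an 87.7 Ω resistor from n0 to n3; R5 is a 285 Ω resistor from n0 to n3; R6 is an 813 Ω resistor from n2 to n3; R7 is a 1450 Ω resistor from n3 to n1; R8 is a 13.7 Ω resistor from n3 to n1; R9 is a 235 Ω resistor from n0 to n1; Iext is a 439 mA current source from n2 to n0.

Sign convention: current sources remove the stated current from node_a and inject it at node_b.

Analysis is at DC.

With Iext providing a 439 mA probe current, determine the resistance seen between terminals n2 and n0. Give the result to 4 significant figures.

R_eq = 1.208 Ω

MNA unknowns: 3 node voltages V₁..V_3
R1: Y=0.8264 on G[2,0]
R2: Y=0.9091 on G[1,3]
R3: Y=0.0006135 on G[3,2]
R4: Y=0.01140 on G[0,3]
R5: Y=0.003509 on G[0,3]
R6: Y=0.001230 on G[2,3]
R7: Y=0.0006897 on G[3,1]
R8: Y=0.07299 on G[3,1]
R9: Y=0.004255 on G[0,1]
Iext: z[2]−=0.439, z[0]+=0.439
solve → V1=-0.04635, V2=-0.5301, V3=-0.04655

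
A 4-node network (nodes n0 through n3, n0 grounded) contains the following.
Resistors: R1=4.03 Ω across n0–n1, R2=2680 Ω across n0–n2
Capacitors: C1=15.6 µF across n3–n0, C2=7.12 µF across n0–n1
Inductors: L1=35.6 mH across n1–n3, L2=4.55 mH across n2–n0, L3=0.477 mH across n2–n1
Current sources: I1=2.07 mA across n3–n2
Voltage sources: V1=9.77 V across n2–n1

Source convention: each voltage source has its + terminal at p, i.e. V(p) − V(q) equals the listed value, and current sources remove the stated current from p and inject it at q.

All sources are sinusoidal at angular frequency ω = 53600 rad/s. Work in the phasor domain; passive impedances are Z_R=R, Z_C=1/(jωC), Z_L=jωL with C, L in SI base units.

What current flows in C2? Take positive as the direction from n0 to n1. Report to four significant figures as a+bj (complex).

0.01974-0.02754j A

MNA unknowns: 3 node voltages V₁..V_3 plus 1 source current (V1)
R1: Y=0.2481+0.000j on G[0,1]
C1: Y=0.000+0.8362j on G[3,0]
C2: Y=0.000+0.3816j on G[0,1]
L1: Y=0.000-0.0005241j on G[1,3]
R2: Y=0.0003731+0.000j on G[0,2]
L2: Y=0.000-0.004100j on G[2,0]
I1: z[3]−=0.00207, z[2]+=0.00207
L3: Y=0.000-0.03911j on G[2,1]
V1: row V2−V1=9.77, i_V1 at 2,1
solve → V1=0.07216+0.05174j, V2=9.842+0.05174j, V3=-4.525e-05+0.002445j
aux → i_V1=-0.001815+0.4225j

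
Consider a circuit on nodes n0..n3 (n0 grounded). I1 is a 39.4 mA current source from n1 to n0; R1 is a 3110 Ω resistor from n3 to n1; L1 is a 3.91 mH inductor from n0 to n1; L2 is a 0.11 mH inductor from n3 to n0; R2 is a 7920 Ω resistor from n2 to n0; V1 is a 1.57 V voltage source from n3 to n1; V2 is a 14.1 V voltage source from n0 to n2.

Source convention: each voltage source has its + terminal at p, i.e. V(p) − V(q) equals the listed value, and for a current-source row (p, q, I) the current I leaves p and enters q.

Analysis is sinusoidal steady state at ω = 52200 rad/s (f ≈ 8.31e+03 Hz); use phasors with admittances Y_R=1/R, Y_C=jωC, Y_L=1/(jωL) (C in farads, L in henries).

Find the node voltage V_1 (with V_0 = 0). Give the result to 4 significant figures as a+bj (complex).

MNA unknowns: 3 node voltages V₁..V_3 plus 2 source currents (V1, V2)
I1: z[1]−=0.0394, z[0]+=0.0394
R1: Y=0.0003215+0.000j on G[3,1]
L1: Y=0.000-0.004900j on G[0,1]
L2: Y=0.000-0.1742j on G[3,0]
R2: Y=0.0001263+0.000j on G[2,0]
V1: row V3−V1=1.57, i_V1 at 3,1
V2: row V0−V2=14.1, i_V2 at 0,2
solve → V1=-1.527-0.2200j, V2=-14.10+0.000j, V3=0.04296-0.2200j
aux → i_V1=0.03782+0.007482j, i_V2=-0.001780+0.000j

-1.527-0.2200j V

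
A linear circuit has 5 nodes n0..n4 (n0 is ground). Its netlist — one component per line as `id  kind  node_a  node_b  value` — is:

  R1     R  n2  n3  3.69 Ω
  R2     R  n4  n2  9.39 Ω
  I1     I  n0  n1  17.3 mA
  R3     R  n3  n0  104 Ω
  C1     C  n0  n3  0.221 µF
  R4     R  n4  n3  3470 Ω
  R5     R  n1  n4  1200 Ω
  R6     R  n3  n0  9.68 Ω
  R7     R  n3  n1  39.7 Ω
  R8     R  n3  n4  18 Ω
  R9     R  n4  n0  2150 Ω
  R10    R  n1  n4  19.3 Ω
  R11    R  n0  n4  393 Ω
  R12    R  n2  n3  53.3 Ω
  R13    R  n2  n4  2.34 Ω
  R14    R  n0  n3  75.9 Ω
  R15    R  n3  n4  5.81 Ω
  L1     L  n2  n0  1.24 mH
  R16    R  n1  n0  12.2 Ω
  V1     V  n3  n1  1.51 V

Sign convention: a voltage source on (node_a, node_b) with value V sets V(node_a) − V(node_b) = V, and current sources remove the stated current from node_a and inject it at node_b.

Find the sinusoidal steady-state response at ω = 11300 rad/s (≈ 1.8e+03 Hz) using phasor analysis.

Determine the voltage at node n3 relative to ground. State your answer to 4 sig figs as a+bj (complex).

Apply KCL at each of the 4 non-ground nodes and solve the resulting linear system.
Node n1: branches {I1, R5, R7, R10, R16, V1} → V_1 = -0.9097+0.1466j
Node n2: branches {R1, R2, R12, R13, L1} → V_2 = 0.4563+0.2145j
Node n3: branches {R1, R3, C1, R4, R6, R7, R8, R12, R14, R15, V1} → V_3 = 0.6003+0.1466j
Node n4: branches {R2, R4, R5, R8, R9, R10, R11, R13, R15} → V_4 = 0.4068+0.1904j
Source currents: i(V1)=-0.1992+0.009705j

0.6003+0.1466j V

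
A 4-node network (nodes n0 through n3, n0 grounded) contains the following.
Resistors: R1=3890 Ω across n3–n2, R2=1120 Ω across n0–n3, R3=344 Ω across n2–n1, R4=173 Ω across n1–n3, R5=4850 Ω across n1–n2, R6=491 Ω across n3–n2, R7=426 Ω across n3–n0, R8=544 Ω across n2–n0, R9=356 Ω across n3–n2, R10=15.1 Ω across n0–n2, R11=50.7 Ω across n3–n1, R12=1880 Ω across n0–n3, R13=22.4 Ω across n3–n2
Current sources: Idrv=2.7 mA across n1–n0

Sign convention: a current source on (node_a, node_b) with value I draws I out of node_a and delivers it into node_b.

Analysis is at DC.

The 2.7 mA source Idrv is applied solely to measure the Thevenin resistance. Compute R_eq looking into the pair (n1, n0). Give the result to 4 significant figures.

Element admittances at DC:
  Y(R1) = 0.0002571 S between n3,n2
  Y(R2) = 0.0008929 S between n0,n3
  Y(R3) = 0.002907 S between n2,n1
  Y(R4) = 0.005780 S between n1,n3
  Y(R5) = 0.0002062 S between n1,n2
  Y(R6) = 0.002037 S between n3,n2
  Y(R7) = 0.002347 S between n3,n0
  Y(R8) = 0.001838 S between n2,n0
  Y(R9) = 0.002809 S between n3,n2
  Y(R10) = 0.06623 S between n0,n2
  Y(R11) = 0.01972 S between n3,n1
  Y(R12) = 0.0005319 S between n0,n3
  Y(R13) = 0.04464 S between n3,n2
  Idrv: injects 0.0027 A into n0 (from n1)
Assemble and solve the 3×3 MNA system:
  V(n1)=-0.1658  V(n2)=-0.03547  V(n3)=-0.07584

R_eq = 61.40 Ω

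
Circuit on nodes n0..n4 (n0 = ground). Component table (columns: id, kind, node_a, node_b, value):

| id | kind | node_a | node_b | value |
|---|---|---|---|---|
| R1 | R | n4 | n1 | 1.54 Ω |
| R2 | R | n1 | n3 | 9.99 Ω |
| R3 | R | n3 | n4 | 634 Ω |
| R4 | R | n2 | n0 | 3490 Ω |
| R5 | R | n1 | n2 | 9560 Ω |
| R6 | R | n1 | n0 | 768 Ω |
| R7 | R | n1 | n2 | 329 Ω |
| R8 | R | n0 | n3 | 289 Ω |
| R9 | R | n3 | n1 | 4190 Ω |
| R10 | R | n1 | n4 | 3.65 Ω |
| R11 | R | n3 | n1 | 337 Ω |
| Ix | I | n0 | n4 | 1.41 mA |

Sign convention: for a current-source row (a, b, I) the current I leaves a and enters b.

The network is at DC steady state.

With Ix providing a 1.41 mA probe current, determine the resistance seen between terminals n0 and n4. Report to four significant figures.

Apply KCL at each of the 4 non-ground nodes and solve the resulting linear system.
Node n1: branches {R1, R2, R5, R6, R7, R9, R10, R11} → V_1 = 0.2869
Node n2: branches {R4, R5, R7} → V_2 = 0.2629
Node n3: branches {R2, R3, R8, R9, R11} → V_3 = 0.2778
Node n4: branches {R1, R3, R10, Ix} → V_4 = 0.2884

R_eq = 204.5 Ω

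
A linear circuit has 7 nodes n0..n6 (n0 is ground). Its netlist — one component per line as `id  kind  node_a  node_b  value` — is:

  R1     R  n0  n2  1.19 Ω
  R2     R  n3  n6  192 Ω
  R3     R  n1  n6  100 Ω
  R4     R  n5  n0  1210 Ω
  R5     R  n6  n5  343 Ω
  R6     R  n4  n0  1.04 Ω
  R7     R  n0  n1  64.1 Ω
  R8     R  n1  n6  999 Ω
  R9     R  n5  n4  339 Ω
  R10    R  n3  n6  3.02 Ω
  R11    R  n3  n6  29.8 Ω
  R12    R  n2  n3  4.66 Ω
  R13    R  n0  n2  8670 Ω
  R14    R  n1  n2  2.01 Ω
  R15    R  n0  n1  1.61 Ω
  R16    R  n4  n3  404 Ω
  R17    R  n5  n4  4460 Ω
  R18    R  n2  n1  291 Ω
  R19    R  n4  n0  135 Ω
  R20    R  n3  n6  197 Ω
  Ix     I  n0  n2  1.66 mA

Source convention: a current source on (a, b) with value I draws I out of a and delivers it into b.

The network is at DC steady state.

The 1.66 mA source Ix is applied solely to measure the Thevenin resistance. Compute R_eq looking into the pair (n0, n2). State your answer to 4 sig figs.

Apply KCL at each of the 6 non-ground nodes and solve the resulting linear system.
Node n1: branches {R3, R7, R8, R14, R15, R18} → V_1 = 0.0006551
Node n2: branches {R1, R12, R13, R14, R18, Ix} → V_2 = 0.001472
Node n3: branches {R2, R10, R11, R12, R16, R20} → V_3 = 0.001408
Node n4: branches {R6, R9, R16, R17, R19} → V_4 = 5.479e-06
Node n5: branches {R4, R5, R9, R17} → V_5 = 0.0005844
Node n6: branches {R2, R3, R5, R8, R10, R11, R20} → V_6 = 0.001380

R_eq = 0.8867 Ω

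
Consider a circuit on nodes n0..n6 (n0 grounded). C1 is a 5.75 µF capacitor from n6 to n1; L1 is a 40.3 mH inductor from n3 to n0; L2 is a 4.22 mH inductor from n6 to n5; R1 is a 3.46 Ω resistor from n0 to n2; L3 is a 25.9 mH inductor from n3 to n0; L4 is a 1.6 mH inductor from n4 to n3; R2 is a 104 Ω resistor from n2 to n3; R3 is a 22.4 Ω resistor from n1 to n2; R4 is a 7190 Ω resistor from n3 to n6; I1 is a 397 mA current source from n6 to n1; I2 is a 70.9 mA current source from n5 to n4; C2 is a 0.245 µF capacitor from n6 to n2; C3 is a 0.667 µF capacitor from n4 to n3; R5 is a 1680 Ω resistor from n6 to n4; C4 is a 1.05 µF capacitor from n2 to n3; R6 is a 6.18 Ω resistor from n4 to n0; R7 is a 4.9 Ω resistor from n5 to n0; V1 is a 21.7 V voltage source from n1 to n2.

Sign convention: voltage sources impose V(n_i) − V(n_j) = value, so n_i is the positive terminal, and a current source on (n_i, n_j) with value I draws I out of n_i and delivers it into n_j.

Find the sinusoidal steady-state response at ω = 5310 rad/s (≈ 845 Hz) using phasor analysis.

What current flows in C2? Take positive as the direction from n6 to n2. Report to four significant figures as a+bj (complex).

Element admittances at ω=5310 rad/s:
  Y(C1) = 0.000+0.03053j S between n6,n1
  Y(L1) = 0.000-0.004673j S between n3,n0
  Y(L2) = 0.000-0.04463j S between n6,n5
  Y(R1) = 0.2890+0.000j S between n0,n2
  Y(L3) = 0.000-0.007271j S between n3,n0
  Y(L4) = 0.000-0.1177j S between n4,n3
  Y(R2) = 0.009615+0.000j S between n2,n3
  Y(R3) = 0.04464+0.000j S between n1,n2
  Y(R4) = 0.0001391+0.000j S between n3,n6
  I1: injects 0.397 A into n1 (from n6)
  I2: injects 0.0709 A into n4 (from n5)
  Y(C2) = 0.000+0.001301j S between n6,n2
  Y(C3) = 0.000+0.003542j S between n4,n3
  Y(R5) = 0.0005952+0.000j S between n6,n4
  Y(C4) = 0.000+0.005575j S between n2,n3
  Y(R6) = 0.1618+0.000j S between n4,n0
  Y(R7) = 0.2041+0.000j S between n5,n0
  V1: constraint V(n1)−V(n2) = 21.7
Assemble and solve the 7×7 MNA system:
  V(n1)=20.20-6.334j  V(n2)=-1.495-6.334j  V(n3)=0.8562-0.2189j  V(n4)=0.3397-0.2921j  V(n5)=1.861+9.252j  V(n6)=-40.45+19.35j
  i(V1)=-1.356-1.852j

-0.03342-0.05068j A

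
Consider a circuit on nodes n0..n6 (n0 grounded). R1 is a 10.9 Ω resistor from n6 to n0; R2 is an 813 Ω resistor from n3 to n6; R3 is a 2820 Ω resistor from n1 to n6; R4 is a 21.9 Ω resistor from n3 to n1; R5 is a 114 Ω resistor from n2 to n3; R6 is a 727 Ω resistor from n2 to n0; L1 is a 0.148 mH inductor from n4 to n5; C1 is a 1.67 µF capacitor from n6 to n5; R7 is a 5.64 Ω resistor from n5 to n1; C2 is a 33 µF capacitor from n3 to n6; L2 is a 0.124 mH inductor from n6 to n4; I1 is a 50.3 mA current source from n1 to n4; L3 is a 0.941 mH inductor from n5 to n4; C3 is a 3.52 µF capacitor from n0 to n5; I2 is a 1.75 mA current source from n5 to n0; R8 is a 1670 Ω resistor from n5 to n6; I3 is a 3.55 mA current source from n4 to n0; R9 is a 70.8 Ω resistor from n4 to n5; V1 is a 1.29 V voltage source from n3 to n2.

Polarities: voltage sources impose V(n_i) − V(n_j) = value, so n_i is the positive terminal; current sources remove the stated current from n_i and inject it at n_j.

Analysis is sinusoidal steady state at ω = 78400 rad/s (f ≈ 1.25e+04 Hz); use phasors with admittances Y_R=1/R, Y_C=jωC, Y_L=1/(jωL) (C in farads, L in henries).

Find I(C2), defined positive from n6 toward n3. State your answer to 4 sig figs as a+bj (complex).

MNA unknowns: 6 node voltages V₁..V_6 plus 1 source current (V1)
R1: Y=0.09174+0.000j on G[6,0]
R2: Y=0.001230+0.000j on G[3,6]
R3: Y=0.0003546+0.000j on G[1,6]
R4: Y=0.04566+0.000j on G[3,1]
R5: Y=0.008772+0.000j on G[2,3]
R6: Y=0.001376+0.000j on G[2,0]
L1: Y=0.000-0.08618j on G[4,5]
C1: Y=0.000+0.1309j on G[6,5]
R7: Y=0.1773+0.000j on G[5,1]
C2: Y=0.000+2.587j on G[3,6]
L2: Y=0.000-0.1029j on G[6,4]
I1: z[1]−=0.0503, z[4]+=0.0503
L3: Y=0.000-0.01355j on G[5,4]
C3: Y=0.000+0.2760j on G[0,5]
I2: z[5]−=0.00175, z[0]+=0.00175
R8: Y=0.0005988+0.000j on G[5,6]
I3: z[4]−=0.00355, z[0]+=0.00355
R9: Y=0.01412+0.000j on G[4,5]
V1: row V3−V2=1.29, i_V1 at 3,2
solve → V1=-0.2003+0.02242j, V2=-1.218-0.03324j, V3=0.07242-0.03324j, V4=0.05571+0.2269j, V5=0.01260+0.03688j, V6=0.07142-0.03741j
aux → i_V1=-0.01299-4.572e-05j

0.01078-0.002582j A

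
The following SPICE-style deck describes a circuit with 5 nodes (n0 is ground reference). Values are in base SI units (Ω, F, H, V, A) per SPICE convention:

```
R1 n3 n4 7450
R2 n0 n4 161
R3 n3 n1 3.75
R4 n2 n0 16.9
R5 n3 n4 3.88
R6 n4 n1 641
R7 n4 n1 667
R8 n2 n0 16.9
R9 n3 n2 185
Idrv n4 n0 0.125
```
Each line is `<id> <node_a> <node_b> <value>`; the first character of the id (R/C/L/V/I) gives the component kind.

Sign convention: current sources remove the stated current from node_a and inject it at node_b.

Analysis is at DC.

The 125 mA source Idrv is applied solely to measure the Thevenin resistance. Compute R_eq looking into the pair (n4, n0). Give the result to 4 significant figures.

R_eq = 88.65 Ω

Apply KCL at each of the 4 non-ground nodes and solve the resulting linear system.
Node n1: branches {R3, R6, R7} → V_1 = -10.87
Node n2: branches {R4, R8, R9} → V_2 = -0.4746
Node n3: branches {R1, R3, R5, R9} → V_3 = -10.87
Node n4: branches {R1, R2, R5, R6, R7, Idrv} → V_4 = -11.08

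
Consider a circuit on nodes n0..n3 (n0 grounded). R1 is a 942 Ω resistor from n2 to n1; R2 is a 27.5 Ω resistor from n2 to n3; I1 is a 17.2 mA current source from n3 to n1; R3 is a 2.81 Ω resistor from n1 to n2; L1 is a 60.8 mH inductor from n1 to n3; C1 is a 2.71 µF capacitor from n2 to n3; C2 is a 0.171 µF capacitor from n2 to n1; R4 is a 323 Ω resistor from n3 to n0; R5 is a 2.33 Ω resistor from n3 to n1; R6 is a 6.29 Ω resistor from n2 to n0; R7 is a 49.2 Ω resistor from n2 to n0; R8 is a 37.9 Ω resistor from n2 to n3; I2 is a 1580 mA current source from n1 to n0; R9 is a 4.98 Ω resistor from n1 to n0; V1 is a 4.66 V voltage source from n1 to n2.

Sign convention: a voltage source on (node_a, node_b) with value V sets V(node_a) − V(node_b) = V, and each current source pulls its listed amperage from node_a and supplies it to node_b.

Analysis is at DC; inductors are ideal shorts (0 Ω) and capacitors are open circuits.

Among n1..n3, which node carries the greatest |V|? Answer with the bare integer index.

2

MNA unknowns: 3 node voltages V₁..V_3 plus 2 source currents (L1, V1)
R1: Y=0.001062 on G[2,1]
R2: Y=0.03636 on G[2,3]
I1: z[3]−=0.0172, z[1]+=0.0172
R3: Y=0.3559 on G[1,2]
L1: row V1−V3=0, i_L1 at 1,3
C1: Y=0.000 on G[2,3]
C2: Y=0.000 on G[2,1]
R4: Y=0.003096 on G[3,0]
R5: Y=0.4292 on G[3,1]
R6: Y=0.1590 on G[2,0]
R7: Y=0.02033 on G[2,0]
R8: Y=0.02639 on G[2,3]
I2: z[1]−=1.58, z[0]+=1.58
R9: Y=0.2008 on G[1,0]
V1: row V1−V2=4.66, i_V1 at 1,2
solve → V1=-1.943, V2=-6.603, V3=-1.943
aux → i_L1=0.3036, i_V1=-3.140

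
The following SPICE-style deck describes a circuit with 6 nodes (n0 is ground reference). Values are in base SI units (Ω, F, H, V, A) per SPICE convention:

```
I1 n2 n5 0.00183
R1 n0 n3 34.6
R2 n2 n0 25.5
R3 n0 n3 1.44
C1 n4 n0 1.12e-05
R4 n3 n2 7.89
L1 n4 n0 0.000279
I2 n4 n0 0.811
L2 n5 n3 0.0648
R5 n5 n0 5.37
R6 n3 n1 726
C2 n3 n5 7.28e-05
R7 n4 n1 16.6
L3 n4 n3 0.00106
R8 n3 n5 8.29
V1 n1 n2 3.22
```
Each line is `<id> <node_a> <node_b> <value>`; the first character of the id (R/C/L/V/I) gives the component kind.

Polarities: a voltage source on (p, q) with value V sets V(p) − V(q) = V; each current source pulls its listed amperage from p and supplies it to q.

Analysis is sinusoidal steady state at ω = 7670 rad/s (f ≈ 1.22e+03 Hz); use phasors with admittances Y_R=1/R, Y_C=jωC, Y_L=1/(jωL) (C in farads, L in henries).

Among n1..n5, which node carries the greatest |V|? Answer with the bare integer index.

1

Element admittances at ω=7670 rad/s:
  I1: injects 0.00183 A into n5 (from n2)
  Y(R1) = 0.02890+0.000j S between n0,n3
  Y(R2) = 0.03922+0.000j S between n2,n0
  Y(R3) = 0.6944+0.000j S between n0,n3
  Y(C1) = 0.000+0.08590j S between n4,n0
  Y(R4) = 0.1267+0.000j S between n3,n2
  Y(L1) = 0.000-0.4673j S between n4,n0
  I2: injects 0.811 A into n0 (from n4)
  Y(L2) = 0.000-0.002012j S between n5,n3
  Y(R5) = 0.1862+0.000j S between n5,n0
  Y(R6) = 0.001377+0.000j S between n3,n1
  Y(C2) = 0.000+0.5584j S between n3,n5
  Y(R7) = 0.06024+0.000j S between n4,n1
  Y(L3) = 0.000-0.1230j S between n4,n3
  Y(R8) = 0.1206+0.000j S between n3,n5
  V1: constraint V(n1)−V(n2) = 3.22
Assemble and solve the 6×6 MNA system:
  V(n1)=2.126-0.3820j  V(n2)=-1.094-0.3820j  V(n3)=-0.2925-0.04705j  V(n4)=-0.1861-1.343j  V(n5)=-0.2376-0.1180j
  i(V1)=-0.1426-0.05744j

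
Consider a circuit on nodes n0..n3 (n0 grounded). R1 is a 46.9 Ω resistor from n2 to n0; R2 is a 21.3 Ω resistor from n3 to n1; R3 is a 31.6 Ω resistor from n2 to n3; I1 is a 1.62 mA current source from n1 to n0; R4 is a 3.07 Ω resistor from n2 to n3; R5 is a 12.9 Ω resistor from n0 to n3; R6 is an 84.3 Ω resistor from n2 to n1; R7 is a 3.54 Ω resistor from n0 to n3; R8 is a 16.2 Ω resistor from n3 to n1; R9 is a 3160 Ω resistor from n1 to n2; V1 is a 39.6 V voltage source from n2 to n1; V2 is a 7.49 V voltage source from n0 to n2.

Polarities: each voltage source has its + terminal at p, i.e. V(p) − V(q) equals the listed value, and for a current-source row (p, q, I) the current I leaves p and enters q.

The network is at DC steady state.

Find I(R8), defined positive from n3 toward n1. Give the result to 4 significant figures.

2.324 A

Apply KCL at each of the 3 non-ground nodes and solve the resulting linear system.
Node n1: branches {R2, I1, R6, R8, R9, V1} → V_1 = -47.09
Node n2: branches {R1, R3, R4, R6, R9, V1, V2} → V_2 = -7.490
Node n3: branches {R2, R3, R4, R5, R7, R8} → V_3 = -9.436
Source currents: i(V1)=-4.573, i(V2)=-3.555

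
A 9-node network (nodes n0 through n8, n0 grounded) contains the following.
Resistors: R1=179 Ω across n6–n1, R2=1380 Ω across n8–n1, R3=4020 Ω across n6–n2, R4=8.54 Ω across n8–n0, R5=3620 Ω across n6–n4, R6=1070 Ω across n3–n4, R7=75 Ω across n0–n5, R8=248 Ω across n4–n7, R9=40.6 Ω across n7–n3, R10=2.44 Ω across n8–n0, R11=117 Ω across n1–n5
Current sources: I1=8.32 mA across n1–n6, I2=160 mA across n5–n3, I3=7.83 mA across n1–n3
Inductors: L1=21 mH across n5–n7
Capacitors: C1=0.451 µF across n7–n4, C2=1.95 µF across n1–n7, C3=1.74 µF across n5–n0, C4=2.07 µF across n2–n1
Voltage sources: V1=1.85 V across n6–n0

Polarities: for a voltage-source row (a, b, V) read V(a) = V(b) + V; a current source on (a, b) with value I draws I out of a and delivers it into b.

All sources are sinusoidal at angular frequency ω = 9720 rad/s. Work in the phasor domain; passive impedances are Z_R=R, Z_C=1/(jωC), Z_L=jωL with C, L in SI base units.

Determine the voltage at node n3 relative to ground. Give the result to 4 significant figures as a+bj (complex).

21.29-3.159j V

MNA unknowns: 8 node voltages V₁..V_8 plus 1 source current (V1)
R1: Y=0.005587+0.000j on G[6,1]
I1: z[1]−=0.00832, z[6]+=0.00832
R2: Y=0.0007246+0.000j on G[8,1]
L1: Y=0.000-0.004899j on G[5,7]
R3: Y=0.0002488+0.000j on G[6,2]
R4: Y=0.1171+0.000j on G[8,0]
C1: Y=0.000+0.004384j on G[7,4]
R5: Y=0.0002762+0.000j on G[6,4]
I2: z[5]−=0.16, z[3]+=0.16
C2: Y=0.000+0.01895j on G[1,7]
C3: Y=0.000+0.01691j on G[5,0]
R6: Y=0.0009346+0.000j on G[3,4]
R7: Y=0.01333+0.000j on G[0,5]
R8: Y=0.004032+0.000j on G[4,7]
C4: Y=0.000+0.02012j on G[2,1]
R9: Y=0.02463+0.000j on G[7,3]
R10: Y=0.4098+0.000j on G[8,0]
R11: Y=0.008547+0.000j on G[1,5]
I3: z[1]−=0.00783, z[3]+=0.00783
V1: row V6−V0=1.85, i_V1 at 6,0
solve → V1=9.966+6.634j, V2=9.882+6.733j, V3=21.29-3.159j, V4=15.09-3.300j, V5=-3.467+1.200j, V6=1.850+0.000j, V7=14.71-3.153j, V8=0.01369+0.009110j
aux → i_V1=0.05931+0.03782j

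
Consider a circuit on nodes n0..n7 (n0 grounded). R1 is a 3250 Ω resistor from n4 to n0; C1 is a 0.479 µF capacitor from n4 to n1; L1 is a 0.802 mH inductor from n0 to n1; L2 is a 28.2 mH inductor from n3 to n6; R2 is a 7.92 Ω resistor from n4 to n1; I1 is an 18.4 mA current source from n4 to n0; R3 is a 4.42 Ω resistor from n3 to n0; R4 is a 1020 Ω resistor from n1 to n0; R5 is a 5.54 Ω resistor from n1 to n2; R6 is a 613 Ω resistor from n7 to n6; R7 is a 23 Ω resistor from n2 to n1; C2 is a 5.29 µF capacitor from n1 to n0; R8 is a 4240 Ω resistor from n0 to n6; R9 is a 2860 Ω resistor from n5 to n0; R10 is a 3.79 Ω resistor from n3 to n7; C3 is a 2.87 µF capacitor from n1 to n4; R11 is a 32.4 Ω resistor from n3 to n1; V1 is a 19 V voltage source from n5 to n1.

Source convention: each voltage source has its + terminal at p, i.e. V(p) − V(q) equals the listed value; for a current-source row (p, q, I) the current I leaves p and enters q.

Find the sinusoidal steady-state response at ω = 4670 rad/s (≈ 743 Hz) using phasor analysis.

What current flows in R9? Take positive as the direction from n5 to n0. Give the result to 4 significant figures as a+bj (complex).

0.006639-3.557e-05j A

Apply KCL at each of the 7 non-ground nodes and solve the resulting linear system.
Node n1: branches {C1, L1, R2, R4, R5, R7, C2, C3, R11, V1} → V_1 = -0.01207-0.1017j
Node n2: branches {R5, R7} → V_2 = -0.01207-0.1017j
Node n3: branches {L2, R3, R10, R11} → V_3 = -0.001447-0.01220j
Node n4: branches {R1, C1, R2, I1, C3} → V_4 = -0.1552-0.08381j
Node n5: branches {R9, V1} → V_5 = 18.99-0.1017j
Node n6: branches {L2, R6, R8} → V_6 = -0.001795-0.01207j
Node n7: branches {R6, R10} → V_7 = -0.001450-0.01220j
Source currents: i(V1)=-0.006639+3.557e-05j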